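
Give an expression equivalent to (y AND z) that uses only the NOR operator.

((y NOR y) NOR (z NOR z))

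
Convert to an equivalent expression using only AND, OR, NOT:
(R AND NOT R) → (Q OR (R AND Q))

NOT (R AND NOT R) OR (Q OR (R AND Q))
(Implication elimination: A → B = NOT A OR B)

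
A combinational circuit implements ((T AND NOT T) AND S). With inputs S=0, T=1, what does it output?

Substituting: ((1 AND NOT 1) AND 0)
= 0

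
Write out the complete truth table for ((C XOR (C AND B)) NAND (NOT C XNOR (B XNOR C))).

B | C | Output
--------------
0 | 0 | 1
0 | 1 | 0
1 | 0 | 1
1 | 1 | 1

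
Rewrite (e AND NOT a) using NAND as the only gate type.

((e NAND (a NAND a)) NAND (e NAND (a NAND a)))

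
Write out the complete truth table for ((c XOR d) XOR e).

e | d | c | Output
------------------
0 | 0 | 0 | 0
0 | 0 | 1 | 1
0 | 1 | 0 | 1
0 | 1 | 1 | 0
1 | 0 | 0 | 1
1 | 0 | 1 | 0
1 | 1 | 0 | 0
1 | 1 | 1 | 1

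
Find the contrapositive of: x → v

Contrapositive: NOT v → NOT x
Note: A statement and its contrapositive are logically equivalent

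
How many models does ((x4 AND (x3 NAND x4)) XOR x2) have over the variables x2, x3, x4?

Satisfying assignments: (0,0,1), (1,0,0), (1,1,0), (1,1,1)
Count: 4 out of 8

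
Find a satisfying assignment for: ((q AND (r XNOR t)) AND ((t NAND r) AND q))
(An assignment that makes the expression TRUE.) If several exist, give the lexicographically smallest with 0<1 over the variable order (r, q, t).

r=0, q=1, t=0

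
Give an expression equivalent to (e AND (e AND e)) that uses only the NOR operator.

((e NOR e) NOR (((e NOR e) NOR (e NOR e)) NOR ((e NOR e) NOR (e NOR e))))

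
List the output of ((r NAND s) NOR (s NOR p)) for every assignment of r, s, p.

r | s | p | Output
------------------
0 | 0 | 0 | 0
0 | 0 | 1 | 0
0 | 1 | 0 | 0
0 | 1 | 1 | 0
1 | 0 | 0 | 0
1 | 0 | 1 | 0
1 | 1 | 0 | 1
1 | 1 | 1 | 1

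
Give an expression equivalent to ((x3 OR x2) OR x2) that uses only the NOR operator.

((((x3 NOR x2) NOR (x3 NOR x2)) NOR x2) NOR (((x3 NOR x2) NOR (x3 NOR x2)) NOR x2))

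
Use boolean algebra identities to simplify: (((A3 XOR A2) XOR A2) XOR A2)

By XOR self-cancellation ((E XOR v) XOR v = E):
= (A3 XOR A2)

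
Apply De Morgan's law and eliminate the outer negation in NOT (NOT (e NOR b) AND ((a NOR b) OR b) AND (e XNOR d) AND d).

(e NOR b) OR NOT ((a NOR b) OR b) OR NOT (e XNOR d) OR NOT d
De Morgan's: NOT(AND of terms) = OR of negations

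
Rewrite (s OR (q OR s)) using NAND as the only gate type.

((s NAND s) NAND (((q NAND q) NAND (s NAND s)) NAND ((q NAND q) NAND (s NAND s))))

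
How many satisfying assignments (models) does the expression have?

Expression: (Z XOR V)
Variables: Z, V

Satisfying assignments: (0,1), (1,0)
Count: 2 out of 4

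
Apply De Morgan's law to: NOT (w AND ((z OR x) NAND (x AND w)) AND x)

NOT w OR NOT ((z OR x) NAND (x AND w)) OR NOT x
De Morgan's: NOT(AND of terms) = OR of negations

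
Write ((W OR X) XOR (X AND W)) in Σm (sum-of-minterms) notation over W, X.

Σm(1, 2) = (NOT W AND X) OR (W AND NOT X)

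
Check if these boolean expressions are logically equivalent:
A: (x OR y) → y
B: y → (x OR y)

No, Converse is not equivalent to original (counterexample: y=0, x=1)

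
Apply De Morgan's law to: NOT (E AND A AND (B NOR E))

NOT E OR NOT A OR NOT (B NOR E)
De Morgan's: NOT(AND of terms) = OR of negations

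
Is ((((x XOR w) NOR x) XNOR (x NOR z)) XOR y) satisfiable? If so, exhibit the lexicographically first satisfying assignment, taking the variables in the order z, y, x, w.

z=0, y=0, x=0, w=0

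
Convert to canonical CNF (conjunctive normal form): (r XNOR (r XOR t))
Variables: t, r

(NOT t OR r) AND (NOT t OR NOT r)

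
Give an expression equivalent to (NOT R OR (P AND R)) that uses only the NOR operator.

(((R NOR R) NOR ((P NOR P) NOR (R NOR R))) NOR ((R NOR R) NOR ((P NOR P) NOR (R NOR R))))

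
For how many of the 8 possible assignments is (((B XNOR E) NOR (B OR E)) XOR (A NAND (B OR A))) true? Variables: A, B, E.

Satisfying assignments: (0,0,0), (0,0,1), (0,1,0), (0,1,1)
Count: 4 out of 8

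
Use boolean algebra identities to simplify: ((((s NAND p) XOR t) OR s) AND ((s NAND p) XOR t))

By absorption (E AND (E OR v) = E):
= ((s NAND p) XOR t)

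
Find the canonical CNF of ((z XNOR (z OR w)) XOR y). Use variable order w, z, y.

(w OR z OR NOT y) AND (w OR NOT z OR NOT y) AND (NOT w OR z OR y) AND (NOT w OR NOT z OR NOT y)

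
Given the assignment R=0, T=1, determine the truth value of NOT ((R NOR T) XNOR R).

Substituting: NOT ((0 NOR 1) XNOR 0)
= 0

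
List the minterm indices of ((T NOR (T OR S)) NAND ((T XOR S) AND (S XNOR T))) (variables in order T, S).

Σm(0, 1, 2, 3) = (NOT T AND NOT S) OR (NOT T AND S) OR (T AND NOT S) OR (T AND S)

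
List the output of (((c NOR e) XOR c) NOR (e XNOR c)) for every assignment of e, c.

e | c | Output
--------------
0 | 0 | 0
0 | 1 | 0
1 | 0 | 1
1 | 1 | 0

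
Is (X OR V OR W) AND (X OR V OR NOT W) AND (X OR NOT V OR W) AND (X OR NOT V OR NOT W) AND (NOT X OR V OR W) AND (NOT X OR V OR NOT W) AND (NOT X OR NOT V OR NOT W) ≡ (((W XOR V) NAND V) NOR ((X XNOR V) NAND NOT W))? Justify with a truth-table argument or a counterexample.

Yes, they are equivalent — the two output columns agree on all 8 assignments:
X | V | W | Expression 1 | Expression 2
---------------------------------------
0 | 0 | 0 | 0 | 0
0 | 0 | 1 | 0 | 0
0 | 1 | 0 | 0 | 0
0 | 1 | 1 | 0 | 0
1 | 0 | 0 | 0 | 0
1 | 0 | 1 | 0 | 0
1 | 1 | 0 | 1 | 1
1 | 1 | 1 | 0 | 0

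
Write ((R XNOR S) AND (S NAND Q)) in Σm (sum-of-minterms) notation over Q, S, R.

Σm(0, 3, 4) = (NOT Q AND NOT S AND NOT R) OR (NOT Q AND S AND R) OR (Q AND NOT S AND NOT R)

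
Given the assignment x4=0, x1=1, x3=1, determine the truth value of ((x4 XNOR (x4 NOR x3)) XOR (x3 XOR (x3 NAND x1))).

Substituting: ((0 XNOR (0 NOR 1)) XOR (1 XOR (1 NAND 1)))
= 0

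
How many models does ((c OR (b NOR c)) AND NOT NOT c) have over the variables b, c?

Satisfying assignments: (0,1), (1,1)
Count: 2 out of 4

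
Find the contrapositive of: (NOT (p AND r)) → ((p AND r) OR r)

Contrapositive: NOT ((p AND r) OR r) → (p AND r)
Note: A statement and its contrapositive are logically equivalent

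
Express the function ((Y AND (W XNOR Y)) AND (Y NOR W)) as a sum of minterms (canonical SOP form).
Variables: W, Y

Σm() = FALSE (no minterms)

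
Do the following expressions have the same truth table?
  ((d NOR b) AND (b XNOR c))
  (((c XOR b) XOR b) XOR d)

No. Counterexample: with d=0, b=0, c=0, Expression 1 = 1 but Expression 2 = 0.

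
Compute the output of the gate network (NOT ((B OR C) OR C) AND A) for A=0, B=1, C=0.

Substituting: (NOT ((1 OR 0) OR 0) AND 0)
= 0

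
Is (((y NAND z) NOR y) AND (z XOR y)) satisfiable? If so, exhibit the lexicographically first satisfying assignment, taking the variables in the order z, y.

UNSATISFIABLE - no assignment makes this expression true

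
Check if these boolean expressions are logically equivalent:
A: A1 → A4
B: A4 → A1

No, Converse is not equivalent to original (counterexample: A1=0, A4=1, A2=0)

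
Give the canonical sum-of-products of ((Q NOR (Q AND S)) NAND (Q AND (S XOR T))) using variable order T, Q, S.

Σm(0, 1, 2, 3, 4, 5, 6, 7) = (NOT T AND NOT Q AND NOT S) OR (NOT T AND NOT Q AND S) OR (NOT T AND Q AND NOT S) OR (NOT T AND Q AND S) OR (T AND NOT Q AND NOT S) OR (T AND NOT Q AND S) OR (T AND Q AND NOT S) OR (T AND Q AND S)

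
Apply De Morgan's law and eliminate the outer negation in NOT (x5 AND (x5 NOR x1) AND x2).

NOT x5 OR NOT (x5 NOR x1) OR NOT x2
De Morgan's: NOT(AND of terms) = OR of negations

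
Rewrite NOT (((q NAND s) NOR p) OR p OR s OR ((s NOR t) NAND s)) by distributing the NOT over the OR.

NOT ((q NAND s) NOR p) AND NOT p AND NOT s AND NOT ((s NOR t) NAND s)
De Morgan's: NOT(OR of terms) = AND of negations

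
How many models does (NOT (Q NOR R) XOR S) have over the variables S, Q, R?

Satisfying assignments: (0,0,1), (0,1,0), (0,1,1), (1,0,0)
Count: 4 out of 8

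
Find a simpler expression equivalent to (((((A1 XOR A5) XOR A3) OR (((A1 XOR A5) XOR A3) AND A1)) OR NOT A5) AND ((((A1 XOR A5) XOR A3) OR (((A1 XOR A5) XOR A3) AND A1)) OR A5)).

By distribution ((E OR v) AND (E OR NOT v) = E) then absorption (E OR (E AND v) = E):
= ((A1 XOR A5) XOR A3)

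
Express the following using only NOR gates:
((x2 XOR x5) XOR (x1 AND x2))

((((((((x2 NOR x5) NOR (x2 NOR x5)) NOR ((x2 NOR x5) NOR (x2 NOR x5))) NOR ((((x2 NOR x2) NOR (x5 NOR x5)) NOR ((x2 NOR x2) NOR (x5 NOR x5))) NOR (((x2 NOR x2) NOR (x5 NOR x5)) NOR ((x2 NOR x2) NOR (x5 NOR x5))))) NOR ((x1 NOR x1) NOR (x2 NOR x2))) NOR (((((x2 NOR x5) NOR (x2 NOR x5)) NOR ((x2 NOR x5) NOR (x2 NOR x5))) NOR ((((x2 NOR x2) NOR (x5 NOR x5)) NOR ((x2 NOR x2) NOR (x5 NOR x5))) NOR (((x2 NOR x2) NOR (x5 NOR x5)) NOR ((x2 NOR x2) NOR (x5 NOR x5))))) NOR ((x1 NOR x1) NOR (x2 NOR x2)))) NOR ((((((x2 NOR x5) NOR (x2 NOR x5)) NOR ((x2 NOR x5) NOR (x2 NOR x5))) NOR ((((x2 NOR x2) NOR (x5 NOR x5)) NOR ((x2 NOR x2) NOR (x5 NOR x5))) NOR (((x2 NOR x2) NOR (x5 NOR x5)) NOR ((x2 NOR x2) NOR (x5 NOR x5))))) NOR ((x1 NOR x1) NOR (x2 NOR x2))) NOR (((((x2 NOR x5) NOR (x2 NOR x5)) NOR ((x2 NOR x5) NOR (x2 NOR x5))) NOR ((((x2 NOR x2) NOR (x5 NOR x5)) NOR ((x2 NOR x2) NOR (x5 NOR x5))) NOR (((x2 NOR x2) NOR (x5 NOR x5)) NOR ((x2 NOR x2) NOR (x5 NOR x5))))) NOR ((x1 NOR x1) NOR (x2 NOR x2))))) NOR ((((((((x2 NOR x5) NOR (x2 NOR x5)) NOR ((x2 NOR x5) NOR (x2 NOR x5))) NOR ((((x2 NOR x2) NOR (x5 NOR x5)) NOR ((x2 NOR x2) NOR (x5 NOR x5))) NOR (((x2 NOR x2) NOR (x5 NOR x5)) NOR ((x2 NOR x2) NOR (x5 NOR x5))))) NOR ((((x2 NOR x5) NOR (x2 NOR x5)) NOR ((x2 NOR x5) NOR (x2 NOR x5))) NOR ((((x2 NOR x2) NOR (x5 NOR x5)) NOR ((x2 NOR x2) NOR (x5 NOR x5))) NOR (((x2 NOR x2) NOR (x5 NOR x5)) NOR ((x2 NOR x2) NOR (x5 NOR x5)))))) NOR (((x1 NOR x1) NOR (x2 NOR x2)) NOR ((x1 NOR x1) NOR (x2 NOR x2)))) NOR ((((((x2 NOR x5) NOR (x2 NOR x5)) NOR ((x2 NOR x5) NOR (x2 NOR x5))) NOR ((((x2 NOR x2) NOR (x5 NOR x5)) NOR ((x2 NOR x2) NOR (x5 NOR x5))) NOR (((x2 NOR x2) NOR (x5 NOR x5)) NOR ((x2 NOR x2) NOR (x5 NOR x5))))) NOR ((((x2 NOR x5) NOR (x2 NOR x5)) NOR ((x2 NOR x5) NOR (x2 NOR x5))) NOR ((((x2 NOR x2) NOR (x5 NOR x5)) NOR ((x2 NOR x2) NOR (x5 NOR x5))) NOR (((x2 NOR x2) NOR (x5 NOR x5)) NOR ((x2 NOR x2) NOR (x5 NOR x5)))))) NOR (((x1 NOR x1) NOR (x2 NOR x2)) NOR ((x1 NOR x1) NOR (x2 NOR x2))))) NOR (((((((x2 NOR x5) NOR (x2 NOR x5)) NOR ((x2 NOR x5) NOR (x2 NOR x5))) NOR ((((x2 NOR x2) NOR (x5 NOR x5)) NOR ((x2 NOR x2) NOR (x5 NOR x5))) NOR (((x2 NOR x2) NOR (x5 NOR x5)) NOR ((x2 NOR x2) NOR (x5 NOR x5))))) NOR ((((x2 NOR x5) NOR (x2 NOR x5)) NOR ((x2 NOR x5) NOR (x2 NOR x5))) NOR ((((x2 NOR x2) NOR (x5 NOR x5)) NOR ((x2 NOR x2) NOR (x5 NOR x5))) NOR (((x2 NOR x2) NOR (x5 NOR x5)) NOR ((x2 NOR x2) NOR (x5 NOR x5)))))) NOR (((x1 NOR x1) NOR (x2 NOR x2)) NOR ((x1 NOR x1) NOR (x2 NOR x2)))) NOR ((((((x2 NOR x5) NOR (x2 NOR x5)) NOR ((x2 NOR x5) NOR (x2 NOR x5))) NOR ((((x2 NOR x2) NOR (x5 NOR x5)) NOR ((x2 NOR x2) NOR (x5 NOR x5))) NOR (((x2 NOR x2) NOR (x5 NOR x5)) NOR ((x2 NOR x2) NOR (x5 NOR x5))))) NOR ((((x2 NOR x5) NOR (x2 NOR x5)) NOR ((x2 NOR x5) NOR (x2 NOR x5))) NOR ((((x2 NOR x2) NOR (x5 NOR x5)) NOR ((x2 NOR x2) NOR (x5 NOR x5))) NOR (((x2 NOR x2) NOR (x5 NOR x5)) NOR ((x2 NOR x2) NOR (x5 NOR x5)))))) NOR (((x1 NOR x1) NOR (x2 NOR x2)) NOR ((x1 NOR x1) NOR (x2 NOR x2)))))))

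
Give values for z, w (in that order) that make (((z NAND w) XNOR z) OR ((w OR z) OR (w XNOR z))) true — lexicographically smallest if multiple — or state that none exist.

z=0, w=0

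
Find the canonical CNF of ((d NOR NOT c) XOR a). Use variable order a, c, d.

(a OR c OR d) AND (a OR c OR NOT d) AND (a OR NOT c OR NOT d) AND (NOT a OR NOT c OR d)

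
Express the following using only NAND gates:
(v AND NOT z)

((v NAND (z NAND z)) NAND (v NAND (z NAND z)))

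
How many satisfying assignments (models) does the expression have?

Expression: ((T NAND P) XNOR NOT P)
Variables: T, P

Satisfying assignments: (0,0), (1,0), (1,1)
Count: 3 out of 4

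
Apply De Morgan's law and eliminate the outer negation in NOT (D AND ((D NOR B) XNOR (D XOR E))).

NOT D OR NOT ((D NOR B) XNOR (D XOR E))
De Morgan's: NOT(AND of terms) = OR of negations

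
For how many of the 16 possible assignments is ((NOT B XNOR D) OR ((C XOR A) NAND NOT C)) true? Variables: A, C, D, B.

Satisfying assignments: (0,0,0,0), (0,0,0,1), (0,0,1,0), (0,0,1,1), (0,1,0,0), (0,1,0,1), (0,1,1,0), (0,1,1,1), (1,0,0,1), (1,0,1,0), (1,1,0,0), (1,1,0,1), (1,1,1,0), (1,1,1,1)
Count: 14 out of 16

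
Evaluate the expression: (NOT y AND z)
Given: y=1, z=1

Substituting: (NOT 1 AND 1)
= 0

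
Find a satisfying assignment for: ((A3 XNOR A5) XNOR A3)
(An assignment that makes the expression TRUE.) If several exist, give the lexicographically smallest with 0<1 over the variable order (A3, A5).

A3=0, A5=1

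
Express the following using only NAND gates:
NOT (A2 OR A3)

(((A2 NAND A2) NAND (A3 NAND A3)) NAND ((A2 NAND A2) NAND (A3 NAND A3)))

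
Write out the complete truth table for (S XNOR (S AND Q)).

S | Q | Output
--------------
0 | 0 | 1
0 | 1 | 1
1 | 0 | 0
1 | 1 | 1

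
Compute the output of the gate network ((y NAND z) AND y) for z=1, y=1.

Substituting: ((1 NAND 1) AND 1)
= 0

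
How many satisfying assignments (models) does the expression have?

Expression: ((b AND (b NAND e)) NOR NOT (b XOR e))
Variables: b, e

Satisfying assignments: (0,1)
Count: 1 out of 4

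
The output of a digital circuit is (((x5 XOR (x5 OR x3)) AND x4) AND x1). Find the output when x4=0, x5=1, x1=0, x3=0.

Substituting: (((1 XOR (1 OR 0)) AND 0) AND 0)
= 0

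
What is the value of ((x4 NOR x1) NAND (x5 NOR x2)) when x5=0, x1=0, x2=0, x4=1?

Substituting: ((1 NOR 0) NAND (0 NOR 0))
= 1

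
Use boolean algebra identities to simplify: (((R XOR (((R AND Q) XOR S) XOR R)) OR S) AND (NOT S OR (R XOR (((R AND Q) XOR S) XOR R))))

By distribution ((E OR v) AND (E OR NOT v) = E) then XOR self-cancellation ((E XOR v) XOR v = E):
= ((R AND Q) XOR S)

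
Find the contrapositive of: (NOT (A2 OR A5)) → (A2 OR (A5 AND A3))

Contrapositive: NOT (A2 OR (A5 AND A3)) → (A2 OR A5)
Note: A statement and its contrapositive are logically equivalent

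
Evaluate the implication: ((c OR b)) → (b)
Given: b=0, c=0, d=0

Antecedent ((c OR b)) = 0; consequent (b) = 0.
0 → 0 = 1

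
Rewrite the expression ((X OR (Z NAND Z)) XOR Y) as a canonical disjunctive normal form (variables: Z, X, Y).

(NOT Z AND NOT X AND NOT Y) OR (NOT Z AND X AND NOT Y) OR (Z AND NOT X AND Y) OR (Z AND X AND NOT Y)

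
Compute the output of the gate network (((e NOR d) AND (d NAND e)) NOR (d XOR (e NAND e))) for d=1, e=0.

Substituting: (((0 NOR 1) AND (1 NAND 0)) NOR (1 XOR (0 NAND 0)))
= 1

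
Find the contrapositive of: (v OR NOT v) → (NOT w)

Contrapositive: w → NOT (v OR NOT v)
Note: A statement and its contrapositive are logically equivalent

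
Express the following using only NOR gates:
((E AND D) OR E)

((((E NOR E) NOR (D NOR D)) NOR E) NOR (((E NOR E) NOR (D NOR D)) NOR E))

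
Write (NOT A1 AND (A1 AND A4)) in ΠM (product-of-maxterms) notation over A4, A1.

ΠM(0, 1, 2, 3) = (A4 OR A1) AND (A4 OR NOT A1) AND (NOT A4 OR A1) AND (NOT A4 OR NOT A1)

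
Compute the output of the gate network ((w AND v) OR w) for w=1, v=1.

Substituting: ((1 AND 1) OR 1)
= 1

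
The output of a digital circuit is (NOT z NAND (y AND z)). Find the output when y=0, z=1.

Substituting: (NOT 1 NAND (0 AND 1))
= 1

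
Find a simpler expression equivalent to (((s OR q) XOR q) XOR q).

By XOR self-cancellation ((E XOR v) XOR v = E):
= (s OR q)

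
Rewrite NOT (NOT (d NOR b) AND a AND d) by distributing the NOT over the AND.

(d NOR b) OR NOT a OR NOT d
De Morgan's: NOT(AND of terms) = OR of negations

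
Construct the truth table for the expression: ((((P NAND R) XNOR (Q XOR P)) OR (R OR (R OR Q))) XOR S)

S | P | Q | R | Output
----------------------
0 | 0 | 0 | 0 | 0
0 | 0 | 0 | 1 | 1
0 | 0 | 1 | 0 | 1
0 | 0 | 1 | 1 | 1
0 | 1 | 0 | 0 | 1
0 | 1 | 0 | 1 | 1
0 | 1 | 1 | 0 | 1
0 | 1 | 1 | 1 | 1
1 | 0 | 0 | 0 | 1
1 | 0 | 0 | 1 | 0
1 | 0 | 1 | 0 | 0
1 | 0 | 1 | 1 | 0
1 | 1 | 0 | 0 | 0
1 | 1 | 0 | 1 | 0
1 | 1 | 1 | 0 | 0
1 | 1 | 1 | 1 | 0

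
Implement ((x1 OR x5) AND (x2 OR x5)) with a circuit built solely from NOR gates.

((((x1 NOR x5) NOR (x1 NOR x5)) NOR ((x1 NOR x5) NOR (x1 NOR x5))) NOR (((x2 NOR x5) NOR (x2 NOR x5)) NOR ((x2 NOR x5) NOR (x2 NOR x5))))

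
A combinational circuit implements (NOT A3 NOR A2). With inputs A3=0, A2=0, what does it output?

Substituting: (NOT 0 NOR 0)
= 0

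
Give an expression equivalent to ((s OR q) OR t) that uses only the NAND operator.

((((s NAND s) NAND (q NAND q)) NAND ((s NAND s) NAND (q NAND q))) NAND (t NAND t))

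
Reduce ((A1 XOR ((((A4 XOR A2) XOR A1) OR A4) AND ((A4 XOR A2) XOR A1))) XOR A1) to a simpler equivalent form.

By XOR self-cancellation ((E XOR v) XOR v = E) then absorption (E AND (E OR v) = E):
= ((A4 XOR A2) XOR A1)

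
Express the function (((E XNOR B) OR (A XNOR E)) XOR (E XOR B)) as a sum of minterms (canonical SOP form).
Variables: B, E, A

Σm(0, 1, 2, 5, 6, 7) = (NOT B AND NOT E AND NOT A) OR (NOT B AND NOT E AND A) OR (NOT B AND E AND NOT A) OR (B AND NOT E AND A) OR (B AND E AND NOT A) OR (B AND E AND A)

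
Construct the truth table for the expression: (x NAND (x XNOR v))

x | v | Output
--------------
0 | 0 | 1
0 | 1 | 1
1 | 0 | 1
1 | 1 | 0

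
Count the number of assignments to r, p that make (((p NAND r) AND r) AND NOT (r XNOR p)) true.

Satisfying assignments: (1,0)
Count: 1 out of 4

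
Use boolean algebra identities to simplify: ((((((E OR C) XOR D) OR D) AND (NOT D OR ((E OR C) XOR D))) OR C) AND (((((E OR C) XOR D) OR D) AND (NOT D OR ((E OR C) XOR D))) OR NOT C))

By distribution ((E OR v) AND (E OR NOT v) = E) then distribution ((E OR v) AND (E OR NOT v) = E):
= ((E OR C) XOR D)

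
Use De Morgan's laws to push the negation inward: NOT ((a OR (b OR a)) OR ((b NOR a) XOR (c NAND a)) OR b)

NOT (a OR (b OR a)) AND NOT ((b NOR a) XOR (c NAND a)) AND NOT b
De Morgan's: NOT(OR of terms) = AND of negations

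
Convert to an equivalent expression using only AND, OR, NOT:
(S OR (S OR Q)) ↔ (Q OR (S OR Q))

((S OR (S OR Q)) AND (Q OR (S OR Q))) OR (NOT (S OR (S OR Q)) AND NOT (Q OR (S OR Q)))
(Biconditional = both true or both false)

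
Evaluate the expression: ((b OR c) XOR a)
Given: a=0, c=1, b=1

Substituting: ((1 OR 1) XOR 0)
= 1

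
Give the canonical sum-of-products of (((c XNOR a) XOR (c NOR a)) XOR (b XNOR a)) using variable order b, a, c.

Σm(0, 1, 3, 6) = (NOT b AND NOT a AND NOT c) OR (NOT b AND NOT a AND c) OR (NOT b AND a AND c) OR (b AND a AND NOT c)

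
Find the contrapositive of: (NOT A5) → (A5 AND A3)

Contrapositive: NOT (A5 AND A3) → A5
Note: A statement and its contrapositive are logically equivalent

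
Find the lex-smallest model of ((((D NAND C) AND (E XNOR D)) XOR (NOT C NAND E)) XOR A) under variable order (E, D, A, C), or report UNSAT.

E=0, D=0, A=1, C=0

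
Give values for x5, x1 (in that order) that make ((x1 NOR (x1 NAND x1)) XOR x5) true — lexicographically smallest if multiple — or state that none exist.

x5=1, x1=0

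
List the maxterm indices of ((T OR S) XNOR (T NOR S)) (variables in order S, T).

ΠM(0, 1, 2, 3) = (S OR T) AND (S OR NOT T) AND (NOT S OR T) AND (NOT S OR NOT T)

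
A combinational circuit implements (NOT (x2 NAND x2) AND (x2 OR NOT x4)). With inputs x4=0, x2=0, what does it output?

Substituting: (NOT (0 NAND 0) AND (0 OR NOT 0))
= 0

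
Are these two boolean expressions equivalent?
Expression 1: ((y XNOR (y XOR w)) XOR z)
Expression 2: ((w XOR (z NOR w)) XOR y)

No. Counterexample: with z=0, w=0, y=1, Expression 1 = 1 but Expression 2 = 0.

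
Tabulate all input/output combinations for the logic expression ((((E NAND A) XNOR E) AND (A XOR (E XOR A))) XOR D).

E | D | A | Output
------------------
0 | 0 | 0 | 0
0 | 0 | 1 | 0
0 | 1 | 0 | 1
0 | 1 | 1 | 1
1 | 0 | 0 | 1
1 | 0 | 1 | 0
1 | 1 | 0 | 0
1 | 1 | 1 | 1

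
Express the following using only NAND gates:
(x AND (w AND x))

((x NAND ((w NAND x) NAND (w NAND x))) NAND (x NAND ((w NAND x) NAND (w NAND x))))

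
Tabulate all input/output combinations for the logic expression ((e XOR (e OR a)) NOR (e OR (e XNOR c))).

a | c | e | Output
------------------
0 | 0 | 0 | 0
0 | 0 | 1 | 0
0 | 1 | 0 | 1
0 | 1 | 1 | 0
1 | 0 | 0 | 0
1 | 0 | 1 | 0
1 | 1 | 0 | 0
1 | 1 | 1 | 0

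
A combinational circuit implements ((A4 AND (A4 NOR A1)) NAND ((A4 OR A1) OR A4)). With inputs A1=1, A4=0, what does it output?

Substituting: ((0 AND (0 NOR 1)) NAND ((0 OR 1) OR 0))
= 1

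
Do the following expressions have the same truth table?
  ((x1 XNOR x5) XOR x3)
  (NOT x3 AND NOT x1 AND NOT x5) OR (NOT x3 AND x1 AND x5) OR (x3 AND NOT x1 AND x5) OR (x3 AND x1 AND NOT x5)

Yes, they are equivalent — the two output columns agree on all 8 assignments:
x3 | x1 | x5 | Expression 1 | Expression 2
------------------------------------------
0 | 0 | 0 | 1 | 1
0 | 0 | 1 | 0 | 0
0 | 1 | 0 | 0 | 0
0 | 1 | 1 | 1 | 1
1 | 0 | 0 | 0 | 0
1 | 0 | 1 | 1 | 1
1 | 1 | 0 | 1 | 1
1 | 1 | 1 | 0 | 0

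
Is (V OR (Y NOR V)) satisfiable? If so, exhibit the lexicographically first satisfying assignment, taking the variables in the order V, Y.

V=0, Y=0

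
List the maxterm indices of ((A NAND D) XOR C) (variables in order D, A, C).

ΠM(1, 3, 5, 6) = (D OR A OR NOT C) AND (D OR NOT A OR NOT C) AND (NOT D OR A OR NOT C) AND (NOT D OR NOT A OR C)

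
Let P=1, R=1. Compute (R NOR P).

Substituting: (1 NOR 1)
= 0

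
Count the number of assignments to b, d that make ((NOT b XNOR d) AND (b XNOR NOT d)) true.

Satisfying assignments: (0,1), (1,0)
Count: 2 out of 4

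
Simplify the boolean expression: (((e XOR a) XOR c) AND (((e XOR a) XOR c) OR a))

By absorption (E AND (E OR v) = E):
= ((e XOR a) XOR c)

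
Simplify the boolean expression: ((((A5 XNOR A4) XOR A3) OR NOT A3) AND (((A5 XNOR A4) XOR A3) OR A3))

By distribution ((E OR v) AND (E OR NOT v) = E):
= ((A5 XNOR A4) XOR A3)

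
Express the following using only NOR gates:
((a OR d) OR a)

((((a NOR d) NOR (a NOR d)) NOR a) NOR (((a NOR d) NOR (a NOR d)) NOR a))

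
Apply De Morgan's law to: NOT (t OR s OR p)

NOT t AND NOT s AND NOT p
De Morgan's: NOT(OR of terms) = AND of negations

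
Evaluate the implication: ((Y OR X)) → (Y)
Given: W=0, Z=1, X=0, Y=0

Antecedent ((Y OR X)) = 0; consequent (Y) = 0.
0 → 0 = 1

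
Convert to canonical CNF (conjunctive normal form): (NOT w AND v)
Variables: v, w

(v OR w) AND (v OR NOT w) AND (NOT v OR NOT w)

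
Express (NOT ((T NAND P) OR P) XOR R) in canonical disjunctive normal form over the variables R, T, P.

(R AND NOT T AND NOT P) OR (R AND NOT T AND P) OR (R AND T AND NOT P) OR (R AND T AND P)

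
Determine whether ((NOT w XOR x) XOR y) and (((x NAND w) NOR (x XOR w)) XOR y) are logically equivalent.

No. Counterexample: with w=0, x=0, y=0, Expression 1 = 1 but Expression 2 = 0.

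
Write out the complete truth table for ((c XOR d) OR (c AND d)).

c | d | Output
--------------
0 | 0 | 0
0 | 1 | 1
1 | 0 | 1
1 | 1 | 1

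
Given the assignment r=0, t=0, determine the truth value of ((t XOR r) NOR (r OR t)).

Substituting: ((0 XOR 0) NOR (0 OR 0))
= 1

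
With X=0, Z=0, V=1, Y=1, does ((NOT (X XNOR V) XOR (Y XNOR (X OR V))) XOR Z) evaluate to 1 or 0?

Substituting: ((NOT (0 XNOR 1) XOR (1 XNOR (0 OR 1))) XOR 0)
= 0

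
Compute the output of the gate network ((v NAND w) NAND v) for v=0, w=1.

Substituting: ((0 NAND 1) NAND 0)
= 1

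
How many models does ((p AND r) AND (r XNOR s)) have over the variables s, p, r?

Satisfying assignments: (1,1,1)
Count: 1 out of 8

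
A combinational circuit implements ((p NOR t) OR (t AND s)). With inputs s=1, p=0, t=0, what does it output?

Substituting: ((0 NOR 0) OR (0 AND 1))
= 1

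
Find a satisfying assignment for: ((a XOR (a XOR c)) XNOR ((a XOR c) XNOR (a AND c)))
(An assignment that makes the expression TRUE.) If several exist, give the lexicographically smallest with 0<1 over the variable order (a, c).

a=1, c=0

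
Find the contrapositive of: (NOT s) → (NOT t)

Contrapositive: t → s
Note: A statement and its contrapositive are logically equivalent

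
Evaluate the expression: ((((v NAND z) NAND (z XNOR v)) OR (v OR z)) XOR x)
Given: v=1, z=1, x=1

Substituting: ((((1 NAND 1) NAND (1 XNOR 1)) OR (1 OR 1)) XOR 1)
= 0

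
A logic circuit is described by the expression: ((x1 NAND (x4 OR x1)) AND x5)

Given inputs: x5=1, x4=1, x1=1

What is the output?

Substituting: ((1 NAND (1 OR 1)) AND 1)
= 0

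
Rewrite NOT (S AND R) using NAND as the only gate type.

(((S NAND R) NAND (S NAND R)) NAND ((S NAND R) NAND (S NAND R)))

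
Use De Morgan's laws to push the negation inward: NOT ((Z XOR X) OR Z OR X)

NOT (Z XOR X) AND NOT Z AND NOT X
De Morgan's: NOT(OR of terms) = AND of negations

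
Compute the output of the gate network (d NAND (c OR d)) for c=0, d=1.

Substituting: (1 NAND (0 OR 1))
= 0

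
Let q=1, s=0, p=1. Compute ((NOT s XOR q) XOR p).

Substituting: ((NOT 0 XOR 1) XOR 1)
= 1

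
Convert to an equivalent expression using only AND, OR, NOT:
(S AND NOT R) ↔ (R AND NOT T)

((S AND NOT R) AND (R AND NOT T)) OR (NOT (S AND NOT R) AND NOT (R AND NOT T))
(Biconditional = both true or both false)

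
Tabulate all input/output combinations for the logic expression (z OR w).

w | z | Output
--------------
0 | 0 | 0
0 | 1 | 1
1 | 0 | 1
1 | 1 | 1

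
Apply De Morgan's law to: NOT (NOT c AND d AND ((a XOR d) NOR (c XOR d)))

c OR NOT d OR NOT ((a XOR d) NOR (c XOR d))
De Morgan's: NOT(AND of terms) = OR of negations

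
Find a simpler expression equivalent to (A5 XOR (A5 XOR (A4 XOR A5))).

By XOR self-cancellation ((E XOR v) XOR v = E):
= (A4 XOR A5)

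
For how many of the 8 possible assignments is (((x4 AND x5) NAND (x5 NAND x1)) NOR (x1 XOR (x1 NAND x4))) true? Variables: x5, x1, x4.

No assignment satisfies the expression.
Count: 0 out of 8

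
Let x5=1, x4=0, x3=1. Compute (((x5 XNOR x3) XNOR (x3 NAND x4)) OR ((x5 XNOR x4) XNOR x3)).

Substituting: (((1 XNOR 1) XNOR (1 NAND 0)) OR ((1 XNOR 0) XNOR 1))
= 1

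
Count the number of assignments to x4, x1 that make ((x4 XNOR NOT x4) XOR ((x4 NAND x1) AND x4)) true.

Satisfying assignments: (1,0)
Count: 1 out of 4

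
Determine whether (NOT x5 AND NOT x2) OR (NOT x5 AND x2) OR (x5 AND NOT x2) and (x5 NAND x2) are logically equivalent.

Yes, they are equivalent — the two output columns agree on all 4 assignments:
x5 | x2 | Expression 1 | Expression 2
-------------------------------------
0 | 0 | 1 | 1
0 | 1 | 1 | 1
1 | 0 | 1 | 1
1 | 1 | 0 | 0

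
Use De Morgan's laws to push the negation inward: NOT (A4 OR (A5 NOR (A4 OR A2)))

NOT A4 AND NOT (A5 NOR (A4 OR A2))
De Morgan's: NOT(OR of terms) = AND of negations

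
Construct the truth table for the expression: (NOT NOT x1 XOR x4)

x4 | x1 | Output
----------------
0 | 0 | 0
0 | 1 | 1
1 | 0 | 1
1 | 1 | 0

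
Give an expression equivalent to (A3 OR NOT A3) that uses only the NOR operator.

((A3 NOR (A3 NOR A3)) NOR (A3 NOR (A3 NOR A3)))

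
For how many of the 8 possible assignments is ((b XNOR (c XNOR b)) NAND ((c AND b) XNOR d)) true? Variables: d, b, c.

Satisfying assignments: (0,0,0), (0,1,0), (0,1,1), (1,0,0), (1,0,1), (1,1,0)
Count: 6 out of 8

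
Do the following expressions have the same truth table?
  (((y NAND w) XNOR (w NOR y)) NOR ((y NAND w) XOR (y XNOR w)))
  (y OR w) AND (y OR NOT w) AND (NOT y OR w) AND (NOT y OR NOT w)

Yes, they are equivalent — the two output columns agree on all 4 assignments:
y | w | Expression 1 | Expression 2
-----------------------------------
0 | 0 | 0 | 0
0 | 1 | 0 | 0
1 | 0 | 0 | 0
1 | 1 | 0 | 0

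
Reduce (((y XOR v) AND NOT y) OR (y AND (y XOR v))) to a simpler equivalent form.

By distribution ((E AND v) OR (E AND NOT v) = E):
= (y XOR v)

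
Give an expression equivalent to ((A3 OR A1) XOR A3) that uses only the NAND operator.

((((A3 NAND A3) NAND (A1 NAND A1)) NAND (((A3 NAND A3) NAND (A1 NAND A1)) NAND A3)) NAND (A3 NAND (((A3 NAND A3) NAND (A1 NAND A1)) NAND A3)))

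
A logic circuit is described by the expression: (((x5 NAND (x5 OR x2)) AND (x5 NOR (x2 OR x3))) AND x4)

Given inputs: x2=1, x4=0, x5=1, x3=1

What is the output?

Substituting: (((1 NAND (1 OR 1)) AND (1 NOR (1 OR 1))) AND 0)
= 0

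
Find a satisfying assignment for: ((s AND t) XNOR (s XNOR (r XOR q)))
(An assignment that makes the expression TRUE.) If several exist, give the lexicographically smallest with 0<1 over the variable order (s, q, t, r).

s=0, q=0, t=0, r=1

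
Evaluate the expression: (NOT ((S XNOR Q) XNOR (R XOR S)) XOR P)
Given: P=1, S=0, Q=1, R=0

Substituting: (NOT ((0 XNOR 1) XNOR (0 XOR 0)) XOR 1)
= 1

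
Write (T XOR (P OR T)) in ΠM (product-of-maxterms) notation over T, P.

ΠM(0, 2, 3) = (T OR P) AND (NOT T OR P) AND (NOT T OR NOT P)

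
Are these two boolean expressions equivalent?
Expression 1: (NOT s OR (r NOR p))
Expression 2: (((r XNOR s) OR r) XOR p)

No. Counterexample: with r=0, s=0, p=1, Expression 1 = 1 but Expression 2 = 0.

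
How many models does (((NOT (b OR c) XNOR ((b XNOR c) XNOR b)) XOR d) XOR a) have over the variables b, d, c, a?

Satisfying assignments: (0,0,0,1), (0,0,1,1), (0,1,0,0), (0,1,1,0), (1,0,0,0), (1,0,1,1), (1,1,0,1), (1,1,1,0)
Count: 8 out of 16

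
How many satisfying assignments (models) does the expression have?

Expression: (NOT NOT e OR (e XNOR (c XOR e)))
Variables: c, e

Satisfying assignments: (0,0), (0,1), (1,1)
Count: 3 out of 4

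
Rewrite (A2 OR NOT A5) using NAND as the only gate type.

((A2 NAND A2) NAND ((A5 NAND A5) NAND (A5 NAND A5)))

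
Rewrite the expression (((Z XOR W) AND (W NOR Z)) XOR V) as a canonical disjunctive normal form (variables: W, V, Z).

(NOT W AND V AND NOT Z) OR (NOT W AND V AND Z) OR (W AND V AND NOT Z) OR (W AND V AND Z)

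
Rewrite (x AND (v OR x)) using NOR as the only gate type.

((x NOR x) NOR (((v NOR x) NOR (v NOR x)) NOR ((v NOR x) NOR (v NOR x))))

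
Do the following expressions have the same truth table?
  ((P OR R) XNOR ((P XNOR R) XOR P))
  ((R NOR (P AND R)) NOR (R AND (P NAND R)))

No. Counterexample: with P=1, R=0, Expression 1 = 1 but Expression 2 = 0.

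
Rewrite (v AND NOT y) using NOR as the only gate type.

((v NOR v) NOR ((y NOR y) NOR (y NOR y)))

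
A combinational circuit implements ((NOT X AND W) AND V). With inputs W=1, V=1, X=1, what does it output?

Substituting: ((NOT 1 AND 1) AND 1)
= 0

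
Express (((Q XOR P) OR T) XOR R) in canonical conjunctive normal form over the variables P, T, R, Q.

(P OR T OR R OR Q) AND (P OR T OR NOT R OR NOT Q) AND (P OR NOT T OR NOT R OR Q) AND (P OR NOT T OR NOT R OR NOT Q) AND (NOT P OR T OR R OR NOT Q) AND (NOT P OR T OR NOT R OR Q) AND (NOT P OR NOT T OR NOT R OR Q) AND (NOT P OR NOT T OR NOT R OR NOT Q)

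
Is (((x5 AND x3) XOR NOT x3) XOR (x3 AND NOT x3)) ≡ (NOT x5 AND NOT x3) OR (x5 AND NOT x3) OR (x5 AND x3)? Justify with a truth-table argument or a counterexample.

Yes, they are equivalent — the two output columns agree on all 4 assignments:
x5 | x3 | Expression 1 | Expression 2
-------------------------------------
0 | 0 | 1 | 1
0 | 1 | 0 | 0
1 | 0 | 1 | 1
1 | 1 | 1 | 1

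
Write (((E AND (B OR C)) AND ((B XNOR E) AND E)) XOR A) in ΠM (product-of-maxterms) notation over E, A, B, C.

ΠM(0, 1, 2, 3, 8, 9, 14, 15) = (E OR A OR B OR C) AND (E OR A OR B OR NOT C) AND (E OR A OR NOT B OR C) AND (E OR A OR NOT B OR NOT C) AND (NOT E OR A OR B OR C) AND (NOT E OR A OR B OR NOT C) AND (NOT E OR NOT A OR NOT B OR C) AND (NOT E OR NOT A OR NOT B OR NOT C)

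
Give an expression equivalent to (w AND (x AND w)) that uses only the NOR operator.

((w NOR w) NOR (((x NOR x) NOR (w NOR w)) NOR ((x NOR x) NOR (w NOR w))))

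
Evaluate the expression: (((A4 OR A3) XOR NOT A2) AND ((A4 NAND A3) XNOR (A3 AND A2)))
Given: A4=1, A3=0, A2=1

Substituting: (((1 OR 0) XOR NOT 1) AND ((1 NAND 0) XNOR (0 AND 1)))
= 0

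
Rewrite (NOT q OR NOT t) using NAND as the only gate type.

(((q NAND q) NAND (q NAND q)) NAND ((t NAND t) NAND (t NAND t)))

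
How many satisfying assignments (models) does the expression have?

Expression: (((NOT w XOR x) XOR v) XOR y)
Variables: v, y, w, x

Satisfying assignments: (0,0,0,0), (0,0,1,1), (0,1,0,1), (0,1,1,0), (1,0,0,1), (1,0,1,0), (1,1,0,0), (1,1,1,1)
Count: 8 out of 16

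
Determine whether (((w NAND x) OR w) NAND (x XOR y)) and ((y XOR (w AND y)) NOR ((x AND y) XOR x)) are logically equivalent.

No. Counterexample: with x=0, y=1, w=1, Expression 1 = 0 but Expression 2 = 1.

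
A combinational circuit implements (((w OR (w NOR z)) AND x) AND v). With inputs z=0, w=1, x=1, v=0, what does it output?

Substituting: (((1 OR (1 NOR 0)) AND 1) AND 0)
= 0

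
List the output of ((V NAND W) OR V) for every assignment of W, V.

W | V | Output
--------------
0 | 0 | 1
0 | 1 | 1
1 | 0 | 1
1 | 1 | 1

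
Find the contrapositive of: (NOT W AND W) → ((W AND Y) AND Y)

Contrapositive: NOT ((W AND Y) AND Y) → NOT (NOT W AND W)
Note: A statement and its contrapositive are logically equivalent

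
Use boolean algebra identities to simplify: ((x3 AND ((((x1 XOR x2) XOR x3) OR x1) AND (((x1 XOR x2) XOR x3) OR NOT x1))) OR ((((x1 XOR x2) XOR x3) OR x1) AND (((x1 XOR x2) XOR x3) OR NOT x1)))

By absorption (E OR (E AND v) = E) then distribution ((E OR v) AND (E OR NOT v) = E):
= ((x1 XOR x2) XOR x3)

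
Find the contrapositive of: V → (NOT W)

Contrapositive: W → NOT V
Note: A statement and its contrapositive are logically equivalent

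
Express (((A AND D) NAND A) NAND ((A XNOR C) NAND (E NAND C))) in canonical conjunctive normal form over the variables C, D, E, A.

(C OR D OR E OR NOT A) AND (C OR D OR NOT E OR NOT A) AND (NOT C OR D OR E OR A) AND (NOT C OR D OR NOT E OR A) AND (NOT C OR D OR NOT E OR NOT A) AND (NOT C OR NOT D OR E OR A) AND (NOT C OR NOT D OR NOT E OR A)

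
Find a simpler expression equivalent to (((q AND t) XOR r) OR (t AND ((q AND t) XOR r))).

By absorption (E OR (E AND v) = E):
= ((q AND t) XOR r)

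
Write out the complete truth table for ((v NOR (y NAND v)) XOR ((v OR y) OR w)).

w | v | y | Output
------------------
0 | 0 | 0 | 0
0 | 0 | 1 | 1
0 | 1 | 0 | 1
0 | 1 | 1 | 1
1 | 0 | 0 | 1
1 | 0 | 1 | 1
1 | 1 | 0 | 1
1 | 1 | 1 | 1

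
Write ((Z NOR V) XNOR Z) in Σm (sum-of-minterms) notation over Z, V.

Σm(1) = (NOT Z AND V)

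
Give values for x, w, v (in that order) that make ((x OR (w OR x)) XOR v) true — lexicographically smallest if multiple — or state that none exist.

x=0, w=0, v=1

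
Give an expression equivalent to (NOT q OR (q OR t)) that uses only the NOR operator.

(((q NOR q) NOR ((q NOR t) NOR (q NOR t))) NOR ((q NOR q) NOR ((q NOR t) NOR (q NOR t))))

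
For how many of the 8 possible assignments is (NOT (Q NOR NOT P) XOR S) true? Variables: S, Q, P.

Satisfying assignments: (0,0,0), (0,1,0), (0,1,1), (1,0,1)
Count: 4 out of 8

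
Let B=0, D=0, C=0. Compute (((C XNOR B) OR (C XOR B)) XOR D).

Substituting: (((0 XNOR 0) OR (0 XOR 0)) XOR 0)
= 1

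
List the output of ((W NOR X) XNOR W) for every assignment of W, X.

W | X | Output
--------------
0 | 0 | 0
0 | 1 | 1
1 | 0 | 0
1 | 1 | 0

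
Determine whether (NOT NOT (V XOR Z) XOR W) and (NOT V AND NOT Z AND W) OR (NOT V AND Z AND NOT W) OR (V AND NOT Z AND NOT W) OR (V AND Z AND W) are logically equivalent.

Yes, they are equivalent — the two output columns agree on all 8 assignments:
V | Z | W | Expression 1 | Expression 2
---------------------------------------
0 | 0 | 0 | 0 | 0
0 | 0 | 1 | 1 | 1
0 | 1 | 0 | 1 | 1
0 | 1 | 1 | 0 | 0
1 | 0 | 0 | 1 | 1
1 | 0 | 1 | 0 | 0
1 | 1 | 0 | 0 | 0
1 | 1 | 1 | 1 | 1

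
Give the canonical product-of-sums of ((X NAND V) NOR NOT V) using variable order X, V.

ΠM(0, 1, 2) = (X OR V) AND (X OR NOT V) AND (NOT X OR V)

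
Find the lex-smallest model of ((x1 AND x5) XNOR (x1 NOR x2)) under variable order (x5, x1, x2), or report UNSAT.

x5=0, x1=0, x2=1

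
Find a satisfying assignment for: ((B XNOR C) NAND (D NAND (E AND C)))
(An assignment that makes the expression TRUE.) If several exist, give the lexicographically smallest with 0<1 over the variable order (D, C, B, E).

D=0, C=0, B=1, E=0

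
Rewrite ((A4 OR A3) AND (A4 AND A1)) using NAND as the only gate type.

((((A4 NAND A4) NAND (A3 NAND A3)) NAND ((A4 NAND A1) NAND (A4 NAND A1))) NAND (((A4 NAND A4) NAND (A3 NAND A3)) NAND ((A4 NAND A1) NAND (A4 NAND A1))))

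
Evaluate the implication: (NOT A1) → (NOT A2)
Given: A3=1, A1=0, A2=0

Antecedent (NOT A1) = 1; consequent (NOT A2) = 1.
1 → 1 = 1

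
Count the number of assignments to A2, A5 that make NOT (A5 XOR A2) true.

Satisfying assignments: (0,0), (1,1)
Count: 2 out of 4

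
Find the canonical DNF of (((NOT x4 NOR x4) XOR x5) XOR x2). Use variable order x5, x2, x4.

(NOT x5 AND x2 AND NOT x4) OR (NOT x5 AND x2 AND x4) OR (x5 AND NOT x2 AND NOT x4) OR (x5 AND NOT x2 AND x4)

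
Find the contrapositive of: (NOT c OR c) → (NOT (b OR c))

Contrapositive: (b OR c) → NOT (NOT c OR c)
Note: A statement and its contrapositive are logically equivalent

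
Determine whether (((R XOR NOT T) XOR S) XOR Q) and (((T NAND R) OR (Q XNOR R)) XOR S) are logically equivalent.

No. Counterexample: with S=0, T=0, Q=0, R=1, Expression 1 = 0 but Expression 2 = 1.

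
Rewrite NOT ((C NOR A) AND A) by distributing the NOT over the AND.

NOT (C NOR A) OR NOT A
De Morgan's: NOT(AND of terms) = OR of negations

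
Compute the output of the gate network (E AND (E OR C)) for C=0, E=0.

Substituting: (0 AND (0 OR 0))
= 0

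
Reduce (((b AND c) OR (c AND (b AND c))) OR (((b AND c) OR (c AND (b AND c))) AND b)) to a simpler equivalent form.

By absorption (E OR (E AND v) = E) then absorption (E OR (E AND v) = E):
= (b AND c)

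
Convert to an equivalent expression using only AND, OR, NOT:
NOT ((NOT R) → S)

(NOT R) AND NOT S
(Negated implication: NOT(A → B) = A AND NOT B)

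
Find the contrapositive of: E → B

Contrapositive: NOT B → NOT E
Note: A statement and its contrapositive are logically equivalent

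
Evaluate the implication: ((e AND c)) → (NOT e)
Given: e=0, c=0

Antecedent ((e AND c)) = 0; consequent (NOT e) = 1.
0 → 1 = 1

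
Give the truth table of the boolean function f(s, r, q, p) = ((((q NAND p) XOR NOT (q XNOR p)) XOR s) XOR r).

s | r | q | p | Output
----------------------
0 | 0 | 0 | 0 | 1
0 | 0 | 0 | 1 | 0
0 | 0 | 1 | 0 | 0
0 | 0 | 1 | 1 | 0
0 | 1 | 0 | 0 | 0
0 | 1 | 0 | 1 | 1
0 | 1 | 1 | 0 | 1
0 | 1 | 1 | 1 | 1
1 | 0 | 0 | 0 | 0
1 | 0 | 0 | 1 | 1
1 | 0 | 1 | 0 | 1
1 | 0 | 1 | 1 | 1
1 | 1 | 0 | 0 | 1
1 | 1 | 0 | 1 | 0
1 | 1 | 1 | 0 | 0
1 | 1 | 1 | 1 | 0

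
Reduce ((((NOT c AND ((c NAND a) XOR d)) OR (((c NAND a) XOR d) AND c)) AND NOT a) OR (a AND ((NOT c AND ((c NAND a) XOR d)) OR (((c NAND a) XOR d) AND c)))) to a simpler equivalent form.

By distribution ((E AND v) OR (E AND NOT v) = E) then distribution ((E AND v) OR (E AND NOT v) = E):
= ((c NAND a) XOR d)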